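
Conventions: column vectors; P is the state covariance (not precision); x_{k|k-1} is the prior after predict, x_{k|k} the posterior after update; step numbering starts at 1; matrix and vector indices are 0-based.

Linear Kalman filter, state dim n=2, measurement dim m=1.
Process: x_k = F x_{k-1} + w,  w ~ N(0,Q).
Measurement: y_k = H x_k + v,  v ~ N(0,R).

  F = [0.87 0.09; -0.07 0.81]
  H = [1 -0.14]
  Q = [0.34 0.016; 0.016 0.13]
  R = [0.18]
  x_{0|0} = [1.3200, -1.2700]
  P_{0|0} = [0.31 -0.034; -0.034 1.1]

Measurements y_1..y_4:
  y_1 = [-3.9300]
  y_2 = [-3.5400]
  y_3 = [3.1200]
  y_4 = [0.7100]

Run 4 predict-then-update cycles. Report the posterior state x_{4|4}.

x_post = [0.8946, 0.1750]

step 1: x^-=[1.0341, -1.1211]  P^-=[0.5782 0.0536; 0.0536 0.8571]  S=[0.7600]  K=[0.7509; -0.0874]  nu=[-5.1211]  x^+=[-2.8115, -0.6735]  P^+=[0.1496 0.1034; 0.1034 0.8513]
step 2: x^-=[-2.5066, -0.3487]  P^-=[0.4764 0.1412; 0.1412 0.6775]  S=[0.6301]  K=[0.7246; 0.0735]  nu=[-1.0822]  x^+=[-3.2908, -0.4283]  P^+=[0.1455 0.1076; 0.1076 0.6741]
step 3: x^-=[-2.9016, -0.1166]  P^-=[0.4724 0.1314; 0.1314 0.5608]  S=[0.6266]  K=[0.7246; 0.0845]  nu=[6.0052]  x^+=[1.4497, 0.3906]  P^+=[0.1435 0.0931; 0.0931 0.5563]
step 4: x^-=[1.2964, 0.2149]  P^-=[0.4677 0.1128; 0.1128 0.4852]  S=[0.6256]  K=[0.7223; 0.0718]  nu=[-0.5563]  x^+=[0.8946, 0.1750]  P^+=[0.1413 0.0804; 0.0804 0.4819]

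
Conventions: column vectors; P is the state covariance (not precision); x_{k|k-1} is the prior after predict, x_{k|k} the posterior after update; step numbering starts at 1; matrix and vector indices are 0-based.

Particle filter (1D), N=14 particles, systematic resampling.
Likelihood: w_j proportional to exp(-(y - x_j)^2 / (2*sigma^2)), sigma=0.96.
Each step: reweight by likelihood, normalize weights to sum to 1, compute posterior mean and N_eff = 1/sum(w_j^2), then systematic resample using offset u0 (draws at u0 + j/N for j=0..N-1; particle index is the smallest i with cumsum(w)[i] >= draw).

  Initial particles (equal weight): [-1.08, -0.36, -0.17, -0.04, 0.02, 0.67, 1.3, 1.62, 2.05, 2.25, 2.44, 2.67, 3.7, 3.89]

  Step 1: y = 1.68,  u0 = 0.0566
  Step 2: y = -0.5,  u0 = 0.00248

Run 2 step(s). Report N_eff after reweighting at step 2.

step 1: w=[0.0025, 0.0162, 0.0242, 0.0311, 0.0347, 0.0889, 0.1430, 0.1544, 0.1436, 0.1297, 0.1131, 0.0909, 0.0169, 0.0109]  mean=1.6923  Neff=8.7634  idx=[3, 5, 6, 6, 7, 7, 7, 8, 8, 9, 10, 10, 11, 12]
step 2: w=[0.4303, 0.2296, 0.0832, 0.0832, 0.0421, 0.0421, 0.0421, 0.0142, 0.0142, 0.0080, 0.0044, 0.0044, 0.0021, 0.0000]  mean=0.6611  Neff=3.8830  idx=[0, 0, 0, 0, 0, 0, 1, 1, 1, 1, 2, 3, 4, 6]

N_eff = 3.8830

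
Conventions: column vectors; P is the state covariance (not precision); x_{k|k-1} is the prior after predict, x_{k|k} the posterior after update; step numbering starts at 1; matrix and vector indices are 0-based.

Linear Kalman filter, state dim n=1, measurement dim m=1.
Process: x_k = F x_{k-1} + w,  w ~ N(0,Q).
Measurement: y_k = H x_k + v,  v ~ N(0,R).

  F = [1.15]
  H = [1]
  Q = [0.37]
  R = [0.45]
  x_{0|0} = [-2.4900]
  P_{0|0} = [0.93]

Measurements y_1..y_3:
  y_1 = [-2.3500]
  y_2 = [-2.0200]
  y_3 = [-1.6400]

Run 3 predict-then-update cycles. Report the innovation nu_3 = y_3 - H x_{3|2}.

step 1: x^-=[-2.8635]  P^-=[1.5999]  S=[2.0499]  K=[0.7805]  nu=[0.5135]  x^+=[-2.4627]  P^+=[0.3512]
step 2: x^-=[-2.8321]  P^-=[0.8345]  S=[1.2845]  K=[0.6497]  nu=[0.8121]  x^+=[-2.3045]  P^+=[0.2923]
step 3: x^-=[-2.6502]  P^-=[0.7566]  S=[1.2066]  K=[0.6271]  nu=[1.0102]  x^+=[-2.0167]  P^+=[0.2822]

innov = [1.0102]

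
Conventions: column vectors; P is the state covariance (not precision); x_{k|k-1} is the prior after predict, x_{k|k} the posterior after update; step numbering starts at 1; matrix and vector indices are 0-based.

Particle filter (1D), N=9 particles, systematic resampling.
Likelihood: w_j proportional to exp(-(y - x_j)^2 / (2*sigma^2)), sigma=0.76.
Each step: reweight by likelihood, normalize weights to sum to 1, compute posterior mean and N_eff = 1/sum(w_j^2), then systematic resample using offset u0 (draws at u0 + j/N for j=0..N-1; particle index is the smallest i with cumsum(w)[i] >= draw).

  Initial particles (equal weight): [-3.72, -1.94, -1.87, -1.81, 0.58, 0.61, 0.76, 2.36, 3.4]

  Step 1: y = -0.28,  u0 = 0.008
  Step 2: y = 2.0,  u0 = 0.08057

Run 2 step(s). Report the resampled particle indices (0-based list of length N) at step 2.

step 1: w=[0.0000, 0.0523, 0.0636, 0.0748, 0.2993, 0.2860, 0.2226, 0.0014, 0.0000]  mean=0.1645  Neff=4.2863  idx=[1, 3, 4, 4, 4, 5, 5, 6, 6]
step 2: w=[0.0000, 0.0000, 0.1223, 0.1223, 0.1223, 0.1315, 0.1315, 0.1851, 0.1851]  mean=0.6545  Neff=6.7592  idx=[2, 3, 4, 5, 6, 7, 7, 8, 8]

resampled_idx = [2, 3, 4, 5, 6, 7, 7, 8, 8]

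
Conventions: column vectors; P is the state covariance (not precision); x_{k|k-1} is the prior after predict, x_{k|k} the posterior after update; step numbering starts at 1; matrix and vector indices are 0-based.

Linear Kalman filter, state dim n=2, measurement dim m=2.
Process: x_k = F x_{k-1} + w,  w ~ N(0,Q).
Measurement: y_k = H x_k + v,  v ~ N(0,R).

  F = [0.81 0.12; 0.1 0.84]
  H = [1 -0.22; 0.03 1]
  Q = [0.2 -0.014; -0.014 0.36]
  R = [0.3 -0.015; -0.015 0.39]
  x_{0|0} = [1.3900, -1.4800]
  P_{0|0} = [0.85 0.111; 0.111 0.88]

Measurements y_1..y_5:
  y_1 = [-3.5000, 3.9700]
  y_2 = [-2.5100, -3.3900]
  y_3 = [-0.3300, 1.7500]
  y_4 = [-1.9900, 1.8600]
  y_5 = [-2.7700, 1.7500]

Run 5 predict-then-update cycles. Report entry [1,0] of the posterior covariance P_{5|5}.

P_post[1,0] = 0.0259

step 1: x^-=[0.9483, -1.1042]  P^-=[0.7919 0.2204; 0.2204 1.0081]  S=[1.0437 0.0059; 0.0059 1.4120]  K=[0.7113 0.1699; -0.0054 0.7186]  nu=[-4.6912, 5.0458]  x^+=[-1.5312, 2.5472]  P^+=[0.2216 0.0490; 0.0490 0.2789]
step 2: x^-=[-0.9346, 1.9865]  P^-=[0.3589 0.0660; 0.0660 0.5672]  S=[0.6574 -0.0635; -0.0635 0.9615]  K=[0.5351 0.1151; -0.0325 0.5898]  nu=[-1.1383, -5.3485]  x^+=[-2.1595, -1.1312]  P^+=[0.1658 0.0319; 0.0319 0.2296]
step 3: x^-=[-1.8850, -1.1662]  P^-=[0.3183 0.0447; 0.0447 0.5290]  S=[0.6242 -0.0775; -0.0775 0.9220]  K=[0.5067 0.1014; -0.0440 0.5715]  nu=[1.2984, 2.9727]  x^+=[-0.9257, 0.4757]  P^+=[0.1565 0.0272; 0.0272 0.2227]
step 4: x^-=[-0.6927, 0.3071]  P^-=[0.3112 0.0400; 0.0400 0.5233]  S=[0.6189 -0.0811; -0.0811 0.9160]  K=[0.5014 0.0982; -0.0469 0.5685]  nu=[-1.2297, 1.5737]  x^+=[-1.1548, 1.2594]  P^+=[0.1547 0.0261; 0.0261 0.2216]
step 5: x^-=[-0.7842, 0.9424]  P^-=[0.3098 0.0390; 0.0390 0.5223]  S=[0.6179 -0.0819; -0.0819 0.9149]  K=[0.5004 0.0975; -0.0476 0.5679]  nu=[-1.7784, 0.8311]  x^+=[-1.5931, 1.4991]  P^+=[0.1544 0.0259; 0.0259 0.2214]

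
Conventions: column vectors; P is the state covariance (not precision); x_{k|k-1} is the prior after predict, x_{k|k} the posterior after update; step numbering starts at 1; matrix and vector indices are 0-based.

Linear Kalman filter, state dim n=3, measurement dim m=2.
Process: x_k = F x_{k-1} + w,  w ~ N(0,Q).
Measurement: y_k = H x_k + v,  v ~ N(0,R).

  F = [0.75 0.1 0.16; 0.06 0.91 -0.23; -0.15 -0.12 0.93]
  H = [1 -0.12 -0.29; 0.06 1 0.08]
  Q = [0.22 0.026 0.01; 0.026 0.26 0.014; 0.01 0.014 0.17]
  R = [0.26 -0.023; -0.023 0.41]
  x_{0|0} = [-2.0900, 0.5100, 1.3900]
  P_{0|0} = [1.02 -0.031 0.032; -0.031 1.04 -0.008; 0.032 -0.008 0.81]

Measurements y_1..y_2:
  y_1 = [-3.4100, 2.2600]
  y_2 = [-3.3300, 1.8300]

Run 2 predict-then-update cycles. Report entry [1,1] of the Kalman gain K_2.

K[1,1] = 0.5981

step 1: x^-=[-1.2941, 0.0190, 1.5450]  P^-=[0.8277 0.1092 0.0275; 0.1092 1.1668 -0.2817; 0.0275 -0.2817 0.9002]  S=[1.1184 0.0603; 0.0603 1.5539]  K=[0.7171 0.0758; 0.0056 0.7404; -0.1718 -0.1272]  nu=[-1.6656, 2.1950]  x^+=[-2.3220, 1.6350, 1.5519]  P^+=[0.2371 -0.0145 0.1865; -0.0145 0.3144 -0.1265; 0.1865 -0.1265 0.8395]
step 2: x^-=[-1.3297, 0.9916, 1.5954]  P^-=[0.4165 -0.0215 0.2223; -0.0215 0.6119 -0.2937; 0.2223 -0.2937 0.8816]  S=[0.6153 -0.0114; -0.0114 0.9816]  K=[0.5769 0.0283; -0.0049 0.5981; -0.0009 -0.2138]  nu=[-1.4186, 0.7906]  x^+=[-2.1258, 1.4713, 1.4276]  P^+=[0.2113 -0.0325 0.2272; -0.0325 0.2607 -0.1682; 0.2272 -0.1682 0.8368]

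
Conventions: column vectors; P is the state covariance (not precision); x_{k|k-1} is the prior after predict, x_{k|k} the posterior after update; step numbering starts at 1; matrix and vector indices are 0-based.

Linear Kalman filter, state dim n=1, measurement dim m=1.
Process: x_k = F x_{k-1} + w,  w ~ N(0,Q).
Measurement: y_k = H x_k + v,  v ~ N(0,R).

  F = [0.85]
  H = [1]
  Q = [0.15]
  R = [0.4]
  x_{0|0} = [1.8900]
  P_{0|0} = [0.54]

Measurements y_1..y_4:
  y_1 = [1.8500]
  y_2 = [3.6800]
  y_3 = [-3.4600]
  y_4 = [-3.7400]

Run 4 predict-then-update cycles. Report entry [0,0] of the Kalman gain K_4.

step 1: x^-=[1.6065]  P^-=[0.5402]  S=[0.9402]  K=[0.5745]  nu=[0.2435]  x^+=[1.7464]  P^+=[0.2298]
step 2: x^-=[1.4844]  P^-=[0.3160]  S=[0.7160]  K=[0.4414]  nu=[2.1956]  x^+=[2.4535]  P^+=[0.1765]
step 3: x^-=[2.0855]  P^-=[0.2776]  S=[0.6776]  K=[0.4096]  nu=[-5.5455]  x^+=[-0.1862]  P^+=[0.1639]
step 4: x^-=[-0.1583]  P^-=[0.2684]  S=[0.6684]  K=[0.4015]  nu=[-3.5817]  x^+=[-1.5965]  P^+=[0.1606]

K[0,0] = 0.4015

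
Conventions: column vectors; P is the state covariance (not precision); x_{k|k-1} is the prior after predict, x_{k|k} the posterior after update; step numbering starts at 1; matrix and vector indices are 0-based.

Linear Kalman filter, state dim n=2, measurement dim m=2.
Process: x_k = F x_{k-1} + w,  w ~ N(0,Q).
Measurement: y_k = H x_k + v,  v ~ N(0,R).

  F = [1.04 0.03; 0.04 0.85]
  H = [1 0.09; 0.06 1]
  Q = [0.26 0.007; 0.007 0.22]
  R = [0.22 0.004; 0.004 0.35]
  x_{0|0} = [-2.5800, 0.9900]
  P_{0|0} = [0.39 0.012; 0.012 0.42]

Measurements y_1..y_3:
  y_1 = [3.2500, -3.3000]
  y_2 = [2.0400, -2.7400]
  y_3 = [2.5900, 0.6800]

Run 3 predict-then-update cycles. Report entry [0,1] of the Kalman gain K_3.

K[0,1] = -0.0176

step 1: x^-=[-2.6535, 0.7383]  P^-=[0.6830 0.0446; 0.0446 0.5249]  S=[0.9152 0.1370; 0.1370 0.8827]  K=[0.7536 -0.0201; 0.0111 0.5960]  nu=[5.8371, -3.8791]  x^+=[1.8232, -1.5088]  P^+=[0.1670 -0.0140; -0.0140 0.2095]
step 2: x^-=[1.8508, -1.2095]  P^-=[0.4399 0.0069; 0.0069 0.3707]  S=[0.6642 0.0707; 0.0707 0.7231]  K=[0.6653 -0.0190; 0.0060 0.5126]  nu=[0.2980, -1.6415]  x^+=[2.0803, -2.0492]  P^+=[0.1475 -0.0128; -0.0128 0.1802]
step 3: x^-=[2.1021, -1.6586]  P^-=[0.4188 0.0064; 0.0064 0.3496]  S=[0.6428 0.0670; 0.0670 0.7018]  K=[0.6543 -0.0176; 0.0069 0.4979]  nu=[0.6372, 2.2125]  x^+=[2.4801, -0.5525]  P^+=[0.1450 -0.0122; -0.0122 0.1750]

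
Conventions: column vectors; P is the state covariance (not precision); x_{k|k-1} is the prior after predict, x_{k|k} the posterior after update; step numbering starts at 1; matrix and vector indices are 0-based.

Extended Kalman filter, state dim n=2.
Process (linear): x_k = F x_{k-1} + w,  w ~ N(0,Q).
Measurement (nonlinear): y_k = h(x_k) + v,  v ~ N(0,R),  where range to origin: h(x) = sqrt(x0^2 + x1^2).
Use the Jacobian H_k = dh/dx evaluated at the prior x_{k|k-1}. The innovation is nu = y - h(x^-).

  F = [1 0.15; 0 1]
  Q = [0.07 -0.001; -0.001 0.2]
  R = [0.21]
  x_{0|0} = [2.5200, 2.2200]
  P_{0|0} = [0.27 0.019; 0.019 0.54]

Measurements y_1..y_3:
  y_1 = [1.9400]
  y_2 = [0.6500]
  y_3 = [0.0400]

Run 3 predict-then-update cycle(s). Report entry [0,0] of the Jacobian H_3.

H_jac[0,0] = 0.9782

step 1: x^-=[2.8530, 2.2200]  P^-=[0.3579 0.0990; 0.0990 0.7400]  H_jac=[0.7892 0.6141]  S=[0.8079]  K=[0.4248; 0.6592]  nu=[-1.6750]  x^+=[2.1415, 1.1159]  P^+=[0.2120 -0.1272; -0.1272 0.3889]
step 2: x^-=[2.3088, 1.1159]  P^-=[0.2526 -0.0699; -0.0699 0.5889]  H_jac=[0.9004 0.4352]  S=[0.4715]  K=[0.4179; 0.4100]  nu=[-1.9144]  x^+=[1.5089, 0.3310]  P^+=[0.1703 -0.1507; -0.1507 0.5097]
step 3: x^-=[1.5586, 0.3310]  P^-=[0.2066 -0.0752; -0.0752 0.7097]  H_jac=[0.9782 0.2077]  S=[0.4077]  K=[0.4573; 0.1810]  nu=[-1.5533]  x^+=[0.8483, 0.0497]  P^+=[0.1213 -0.1090; -0.1090 0.6963]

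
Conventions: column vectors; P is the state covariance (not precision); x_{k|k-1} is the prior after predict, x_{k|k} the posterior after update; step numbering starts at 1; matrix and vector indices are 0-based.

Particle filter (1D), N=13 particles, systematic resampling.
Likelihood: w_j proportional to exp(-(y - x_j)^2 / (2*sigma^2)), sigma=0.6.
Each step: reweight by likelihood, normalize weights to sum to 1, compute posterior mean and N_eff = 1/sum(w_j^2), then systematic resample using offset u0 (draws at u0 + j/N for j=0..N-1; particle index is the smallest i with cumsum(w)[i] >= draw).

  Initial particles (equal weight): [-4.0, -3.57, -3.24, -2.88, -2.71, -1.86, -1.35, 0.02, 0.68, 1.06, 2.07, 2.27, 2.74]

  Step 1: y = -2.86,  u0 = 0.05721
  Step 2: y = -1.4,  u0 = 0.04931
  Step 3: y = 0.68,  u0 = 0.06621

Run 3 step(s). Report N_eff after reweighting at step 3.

step 1: w=[0.0440, 0.1328, 0.2188, 0.2673, 0.2592, 0.0667, 0.0113, 0.0000, 0.0000, 0.0000, 0.0000, 0.0000, 0.0000]  mean=-2.9703  Neff=4.7475  idx=[1, 1, 2, 2, 2, 3, 3, 3, 4, 4, 4, 4, 5]
step 2: w=[0.0011, 0.0011, 0.0070, 0.0070, 0.0070, 0.0371, 0.0371, 0.0371, 0.0716, 0.0716, 0.0716, 0.0716, 0.5789]  mean=-2.2500  Neff=2.7785  idx=[5, 7, 8, 10, 11, 12, 12, 12, 12, 12, 12, 12, 12]
step 3: w=[0.0000, 0.0000, 0.0001, 0.0001, 0.0001, 0.1250, 0.1250, 0.1250, 0.1250, 0.1250, 0.1250, 0.1250, 0.1250]  mean=-1.8603  Neff=8.0062  idx=[5, 6, 6, 7, 7, 8, 9, 9, 10, 11, 11, 12, 12]

N_eff = 8.0062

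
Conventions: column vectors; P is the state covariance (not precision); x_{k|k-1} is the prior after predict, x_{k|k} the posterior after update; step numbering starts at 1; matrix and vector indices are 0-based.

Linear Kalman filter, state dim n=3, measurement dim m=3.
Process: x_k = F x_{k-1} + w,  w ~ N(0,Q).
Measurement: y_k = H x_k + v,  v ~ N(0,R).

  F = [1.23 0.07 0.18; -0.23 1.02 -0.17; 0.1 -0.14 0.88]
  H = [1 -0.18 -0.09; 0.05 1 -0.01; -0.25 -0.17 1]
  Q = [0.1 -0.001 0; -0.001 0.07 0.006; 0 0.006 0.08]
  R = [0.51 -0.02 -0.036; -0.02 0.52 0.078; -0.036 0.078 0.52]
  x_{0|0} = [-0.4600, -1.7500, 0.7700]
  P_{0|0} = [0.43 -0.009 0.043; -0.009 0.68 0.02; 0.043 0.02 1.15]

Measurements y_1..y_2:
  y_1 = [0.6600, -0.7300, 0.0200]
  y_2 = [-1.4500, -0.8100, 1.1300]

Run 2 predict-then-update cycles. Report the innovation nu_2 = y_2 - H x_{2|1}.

step 1: x^-=[-0.5497, -1.8101, 0.8766]  P^-=[0.8091 -0.1278 0.2779; -0.1278 0.8341 -0.2652; 0.2779 -0.2652 0.9911]  S=[1.3416 -0.2360 0.0419; -0.2360 1.3485 -0.3019; 0.0419 -0.3019 1.5261]  K=[0.6091 0.0527 0.0575; -0.0847 0.5718 -0.1304; 0.1520 -0.0275 0.6238]  nu=[0.9628, 1.1164, -1.3017]  x^+=[0.0207, -1.0836, 0.1802]  P^+=[0.3167 0.0048 0.0921; 0.0048 0.2889 0.0302; 0.0921 0.0302 0.3449]
step 2: x^-=[-0.0180, -1.1407, 0.3123]  P^-=[0.6340 -0.0925 0.1924; -0.0925 0.3918 -0.0859; 0.1924 -0.0859 0.3646]  S=[1.1555 -0.1453 0.0071; -0.1453 0.9057 -0.0522; 0.0071 -0.0522 0.8607]  K=[0.5506 0.0223 0.0544; -0.0823 0.4080 -0.1249; 0.1437 -0.0432 0.3809]  nu=[-1.6092, 0.3347, 0.6193]  x^+=[-0.8628, -0.9491, 0.3025]  P^+=[0.2840 -0.0086 0.0798; -0.0086 0.2045 0.0025; 0.0798 0.0025 0.2099]

innov = [-1.6092, 0.3347, 0.6193]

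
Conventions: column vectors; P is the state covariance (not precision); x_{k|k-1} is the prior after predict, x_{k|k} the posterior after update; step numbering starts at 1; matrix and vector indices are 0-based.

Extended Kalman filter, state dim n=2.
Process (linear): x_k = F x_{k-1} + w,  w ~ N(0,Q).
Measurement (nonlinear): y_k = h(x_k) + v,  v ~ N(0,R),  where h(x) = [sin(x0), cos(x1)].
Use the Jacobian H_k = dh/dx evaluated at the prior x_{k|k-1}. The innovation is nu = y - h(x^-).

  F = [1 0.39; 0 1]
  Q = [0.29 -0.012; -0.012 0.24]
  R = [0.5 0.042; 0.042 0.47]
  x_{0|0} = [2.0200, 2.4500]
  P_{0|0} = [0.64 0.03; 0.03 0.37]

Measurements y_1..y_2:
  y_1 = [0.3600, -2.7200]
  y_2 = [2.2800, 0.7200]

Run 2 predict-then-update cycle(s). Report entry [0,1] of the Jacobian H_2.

H_jac[0,1] = 0.0000

step 1: x^-=[2.9755, 2.4500]  P^-=[1.0097 0.1623; 0.1623 0.6100]  H_jac=[-0.9862 0.0000; 0.0000 -0.6378]  S=[1.4821 0.1441; 0.1441 0.7181]  K=[-0.6710 -0.0095; -0.0564 -0.5304]  nu=[0.1947, -1.9498]  x^+=[2.8634, 3.4732]  P^+=[0.3406 0.0512; 0.0512 0.3946]
step 2: x^-=[4.2180, 3.4732]  P^-=[0.7305 0.1931; 0.1931 0.6346]  H_jac=[-0.4745 0.0000; 0.0000 0.3256]  S=[0.6645 0.0122; 0.0122 0.5373]  K=[-0.5240 0.1289; -0.1450 0.3879]  nu=[3.1603, 1.6655]  x^+=[2.7766, 3.6610]  P^+=[0.5408 0.1185; 0.1185 0.5412]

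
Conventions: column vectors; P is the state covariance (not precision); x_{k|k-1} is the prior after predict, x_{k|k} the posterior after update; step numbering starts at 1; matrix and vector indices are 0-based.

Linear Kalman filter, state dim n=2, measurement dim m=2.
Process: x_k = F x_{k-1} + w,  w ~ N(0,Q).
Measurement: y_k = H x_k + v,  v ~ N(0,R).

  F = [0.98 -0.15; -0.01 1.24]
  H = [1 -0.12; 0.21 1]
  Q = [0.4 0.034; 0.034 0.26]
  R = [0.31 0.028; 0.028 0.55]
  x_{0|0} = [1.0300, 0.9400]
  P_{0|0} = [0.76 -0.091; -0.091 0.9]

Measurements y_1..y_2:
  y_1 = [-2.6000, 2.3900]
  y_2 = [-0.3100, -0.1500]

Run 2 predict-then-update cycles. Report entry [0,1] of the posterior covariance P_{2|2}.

step 1: x^-=[0.8684, 1.1553]  P^-=[1.1769 -0.2516; -0.2516 1.6462]  S=[1.5710 -0.1676; -0.1676 2.1424]  K=[0.7746 0.0585; -0.2083 0.7274]  nu=[-3.3298, 1.0523]  x^+=[-1.6493, 2.6143]  P^+=[0.2421 0.0030; 0.0030 0.3936]
step 2: x^-=[-2.0084, 3.2582]  P^-=[0.6405 -0.0379; -0.0379 0.8652]  S=[0.9721 0.0218; 0.0218 1.4275]  K=[0.6623 0.0576; -0.1593 0.6029]  nu=[2.0894, -2.9864]  x^+=[-0.7966, 1.1248]  P^+=[0.2077 0.0066; 0.0066 0.3258]

P_post[0,1] = 0.0066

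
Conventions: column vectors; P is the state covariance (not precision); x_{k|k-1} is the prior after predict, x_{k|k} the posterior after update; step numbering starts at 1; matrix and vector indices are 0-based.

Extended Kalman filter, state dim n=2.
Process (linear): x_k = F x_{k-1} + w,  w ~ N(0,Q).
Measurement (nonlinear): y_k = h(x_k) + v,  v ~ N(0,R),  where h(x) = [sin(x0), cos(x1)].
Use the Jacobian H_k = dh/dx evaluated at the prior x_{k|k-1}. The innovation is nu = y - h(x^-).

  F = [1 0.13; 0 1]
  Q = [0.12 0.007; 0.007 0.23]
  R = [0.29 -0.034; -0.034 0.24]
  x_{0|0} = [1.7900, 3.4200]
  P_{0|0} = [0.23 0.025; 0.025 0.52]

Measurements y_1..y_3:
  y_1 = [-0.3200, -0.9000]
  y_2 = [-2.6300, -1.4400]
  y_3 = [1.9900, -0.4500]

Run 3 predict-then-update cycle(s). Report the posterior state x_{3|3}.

step 1: x^-=[2.2346, 3.4200]  P^-=[0.3653 0.0996; 0.0996 0.7500]  H_jac=[-0.6161 0.0000; 0.0000 0.2748]  S=[0.4287 -0.0509; -0.0509 0.2966]  K=[-0.5248 0.0023; -0.0620 0.6842]  nu=[-1.1077, 0.0615]  x^+=[2.8160, 3.5307]  P^+=[0.2471 0.0669; 0.0669 0.6052]
step 2: x^-=[3.2750, 3.5307]  P^-=[0.3948 0.1526; 0.1526 0.8352]  H_jac=[-0.9911 0.0000; 0.0000 0.3794]  S=[0.6778 -0.0914; -0.0914 0.3602]  K=[-0.5753 0.0148; -0.1083 0.8522]  nu=[-2.4970, -0.5148]  x^+=[4.7038, 3.3624]  P^+=[0.1688 0.0609; 0.0609 0.5488]
step 3: x^-=[5.1409, 3.3624]  P^-=[0.3139 0.1393; 0.1393 0.7788]  H_jac=[0.4155 0.0000; 0.0000 0.2190]  S=[0.3442 -0.0213; -0.0213 0.2773]  K=[0.3876 0.1398; 0.2072 0.6309]  nu=[2.8996, 0.5257]  x^+=[6.3384, 4.2948]  P^+=[0.2591 0.0930; 0.0930 0.6592]

x_post = [6.3384, 4.2948]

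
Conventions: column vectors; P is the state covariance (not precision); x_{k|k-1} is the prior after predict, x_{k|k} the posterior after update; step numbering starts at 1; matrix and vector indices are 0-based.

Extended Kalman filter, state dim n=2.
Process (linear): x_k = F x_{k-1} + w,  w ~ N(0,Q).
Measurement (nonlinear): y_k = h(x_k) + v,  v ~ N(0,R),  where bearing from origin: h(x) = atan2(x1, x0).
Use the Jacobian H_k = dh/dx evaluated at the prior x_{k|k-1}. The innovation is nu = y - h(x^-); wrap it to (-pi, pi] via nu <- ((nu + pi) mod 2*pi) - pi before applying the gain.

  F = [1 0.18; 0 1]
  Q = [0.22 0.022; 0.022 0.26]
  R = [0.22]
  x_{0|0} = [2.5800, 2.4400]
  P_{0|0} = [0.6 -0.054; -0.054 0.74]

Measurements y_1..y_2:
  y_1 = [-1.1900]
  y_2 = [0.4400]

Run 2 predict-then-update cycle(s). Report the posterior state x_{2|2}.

x_post = [4.0069, 1.3206]

step 1: x^-=[3.0192, 2.4400]  P^-=[0.8245 0.1012; 0.1012 1.0000]  H_jac=[-0.1619 0.2004]  S=[0.2752]  K=[-0.4115; 0.6685]  nu=[-1.8697]  x^+=[3.7885, 1.1901]  P^+=[0.7779 0.1769; 0.1769 0.8770]
step 2: x^-=[4.0027, 1.1901]  P^-=[1.0900 0.3568; 0.3568 1.1370]  H_jac=[-0.0682 0.2295]  S=[0.2738]  K=[0.0274; 0.8643]  nu=[0.1510]  x^+=[4.0069, 1.3206]  P^+=[1.0898 0.3503; 0.3503 0.9325]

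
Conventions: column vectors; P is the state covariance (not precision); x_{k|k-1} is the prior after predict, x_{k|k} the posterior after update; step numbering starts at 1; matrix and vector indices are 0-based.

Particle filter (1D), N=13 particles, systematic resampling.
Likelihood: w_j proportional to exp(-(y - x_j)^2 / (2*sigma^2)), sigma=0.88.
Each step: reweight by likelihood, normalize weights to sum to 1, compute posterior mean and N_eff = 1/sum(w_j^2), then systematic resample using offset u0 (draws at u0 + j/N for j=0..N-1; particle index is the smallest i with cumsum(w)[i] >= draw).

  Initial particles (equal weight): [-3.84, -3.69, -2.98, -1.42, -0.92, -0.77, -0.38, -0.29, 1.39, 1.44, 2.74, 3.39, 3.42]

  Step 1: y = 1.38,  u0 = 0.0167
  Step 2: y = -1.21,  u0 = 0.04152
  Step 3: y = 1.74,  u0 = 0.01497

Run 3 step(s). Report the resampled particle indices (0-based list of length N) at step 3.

resampled_idx = [1, 7, 8, 10, 11, 12, 12, 12, 12, 12, 12, 12, 12]

step 1: w=[0.0000, 0.0000, 0.0000, 0.0022, 0.0116, 0.0179, 0.0478, 0.0583, 0.3530, 0.3522, 0.1069, 0.0260, 0.0240]  mean=1.3986  Neff=3.7382  idx=[5, 7, 8, 8, 8, 8, 8, 9, 9, 9, 9, 10, 10]
step 2: w=[0.5628, 0.3692, 0.0081, 0.0081, 0.0081, 0.0081, 0.0081, 0.0068, 0.0068, 0.0068, 0.0068, 0.0000, 0.0000]  mean=-0.4445  Neff=2.2048  idx=[0, 0, 0, 0, 0, 0, 0, 1, 1, 1, 1, 1, 6]
step 3: w=[0.0123, 0.0123, 0.0123, 0.0123, 0.0123, 0.0123, 0.0123, 0.0502, 0.0502, 0.0502, 0.0502, 0.0502, 0.6632]  mean=0.7828  Neff=2.2055  idx=[1, 7, 8, 10, 11, 12, 12, 12, 12, 12, 12, 12, 12]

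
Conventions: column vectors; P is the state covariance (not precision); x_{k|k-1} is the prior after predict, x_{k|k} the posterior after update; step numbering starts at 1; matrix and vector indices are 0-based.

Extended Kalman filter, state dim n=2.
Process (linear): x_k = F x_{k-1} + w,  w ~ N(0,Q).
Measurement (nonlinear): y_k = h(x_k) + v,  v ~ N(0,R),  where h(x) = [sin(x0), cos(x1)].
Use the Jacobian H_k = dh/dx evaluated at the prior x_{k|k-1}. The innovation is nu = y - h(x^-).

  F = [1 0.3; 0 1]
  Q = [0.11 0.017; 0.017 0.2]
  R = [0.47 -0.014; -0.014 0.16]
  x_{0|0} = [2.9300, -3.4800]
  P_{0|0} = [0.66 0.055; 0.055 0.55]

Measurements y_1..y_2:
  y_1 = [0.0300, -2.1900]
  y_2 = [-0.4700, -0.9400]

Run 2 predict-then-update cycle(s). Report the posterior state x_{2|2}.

step 1: x^-=[1.8860, -3.4800]  P^-=[0.8525 0.2370; 0.2370 0.7500]  H_jac=[-0.3100 0.0000; 0.0000 -0.3320]  S=[0.5519 0.0104; 0.0104 0.2427]  K=[-0.4731 -0.3040; -0.1139 -1.0212]  nu=[-0.9207, -1.2467]  x^+=[2.7006, -2.1020]  P^+=[0.7035 0.1266; 0.1266 0.4874]
step 2: x^-=[2.0700, -2.1020]  P^-=[0.9333 0.2898; 0.2898 0.6874]  H_jac=[-0.4787 0.0000; 0.0000 0.8622]  S=[0.6839 -0.1336; -0.1336 0.6710]  K=[-0.6041 0.2521; -0.0315 0.8770]  nu=[-1.3480, -0.4334]  x^+=[2.7750, -2.4396]  P^+=[0.6005 0.0566; 0.0566 0.1633]

x_post = [2.7750, -2.4396]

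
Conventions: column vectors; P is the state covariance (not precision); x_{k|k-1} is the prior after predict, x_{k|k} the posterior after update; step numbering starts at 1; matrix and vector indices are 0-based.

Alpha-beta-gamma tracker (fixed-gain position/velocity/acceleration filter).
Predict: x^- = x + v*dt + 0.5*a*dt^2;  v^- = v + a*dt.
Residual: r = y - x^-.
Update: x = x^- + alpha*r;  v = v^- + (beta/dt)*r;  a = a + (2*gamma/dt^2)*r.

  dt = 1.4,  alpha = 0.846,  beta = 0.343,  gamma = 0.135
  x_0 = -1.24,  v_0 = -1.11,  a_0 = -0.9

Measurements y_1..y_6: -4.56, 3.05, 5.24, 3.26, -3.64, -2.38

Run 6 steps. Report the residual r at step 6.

step 1: x_pred=-3.6760  r=-0.8840  x^+=-4.4239  v^+=-2.5866  a^+=-1.0218
step 2: x_pred=-9.0464  r=12.0964  x^+=1.1872  v^+=-1.0534  a^+=0.6446
step 3: x_pred=0.3440  r=4.8960  x^+=4.4860  v^+=1.0485  a^+=1.3190
step 4: x_pred=7.2465  r=-3.9865  x^+=3.8739  v^+=1.9184  a^+=0.7699
step 5: x_pred=7.3141  r=-10.9541  x^+=-1.9531  v^+=0.3124  a^+=-0.7391
step 6: x_pred=-2.2400  r=-0.1400  x^+=-2.3584  v^+=-0.7567  a^+=-0.7584

resid = -0.1400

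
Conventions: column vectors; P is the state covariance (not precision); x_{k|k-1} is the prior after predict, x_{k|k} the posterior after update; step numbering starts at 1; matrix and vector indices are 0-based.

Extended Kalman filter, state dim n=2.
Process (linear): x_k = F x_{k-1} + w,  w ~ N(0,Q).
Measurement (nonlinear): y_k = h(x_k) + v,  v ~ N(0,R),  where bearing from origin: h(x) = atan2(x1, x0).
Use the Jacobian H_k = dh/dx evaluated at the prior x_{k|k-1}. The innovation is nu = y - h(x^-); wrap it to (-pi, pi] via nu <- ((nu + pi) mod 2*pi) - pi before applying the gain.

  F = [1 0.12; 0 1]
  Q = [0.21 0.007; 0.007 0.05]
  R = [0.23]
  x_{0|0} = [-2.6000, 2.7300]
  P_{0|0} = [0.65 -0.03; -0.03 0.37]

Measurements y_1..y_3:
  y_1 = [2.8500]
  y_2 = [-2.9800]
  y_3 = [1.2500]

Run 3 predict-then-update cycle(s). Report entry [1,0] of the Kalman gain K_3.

step 1: x^-=[-2.2724, 2.7300]  P^-=[0.8581 0.0214; 0.0214 0.4200]  H_jac=[-0.2164 -0.1801]  S=[0.2855]  K=[-0.6639; -0.2812]  nu=[0.5850]  x^+=[-2.6608, 2.5655]  P^+=[0.7323 -0.0319; -0.0319 0.3974]
step 2: x^-=[-2.3530, 2.5655]  P^-=[0.9404 0.0228; 0.0228 0.4474]  H_jac=[-0.2117 -0.1942]  S=[0.2909]  K=[-0.6996; -0.3152]  nu=[0.9902]  x^+=[-3.0457, 2.2533]  P^+=[0.7980 -0.0414; -0.0414 0.4185]
step 3: x^-=[-2.7753, 2.2533]  P^-=[1.0041 0.0159; 0.0159 0.4685]  H_jac=[-0.1763 -0.2172]  S=[0.2845]  K=[-0.6343; -0.3674]  nu=[-1.2096]  x^+=[-2.0080, 2.6978]  P^+=[0.8896 -0.0505; -0.0505 0.4301]

K[1,0] = -0.3674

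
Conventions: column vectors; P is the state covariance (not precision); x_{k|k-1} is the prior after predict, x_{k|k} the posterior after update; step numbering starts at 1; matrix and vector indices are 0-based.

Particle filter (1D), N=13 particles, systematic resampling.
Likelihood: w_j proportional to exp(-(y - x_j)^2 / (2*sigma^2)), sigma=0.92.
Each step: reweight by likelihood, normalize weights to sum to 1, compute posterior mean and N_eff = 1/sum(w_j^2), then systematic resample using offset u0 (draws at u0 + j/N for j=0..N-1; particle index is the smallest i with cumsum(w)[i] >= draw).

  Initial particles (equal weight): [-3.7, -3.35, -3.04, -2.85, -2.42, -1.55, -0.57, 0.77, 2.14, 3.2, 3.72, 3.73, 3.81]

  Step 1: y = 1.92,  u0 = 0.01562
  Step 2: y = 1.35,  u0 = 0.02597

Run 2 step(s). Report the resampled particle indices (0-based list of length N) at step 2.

resampled_idx = [0, 0, 1, 2, 2, 3, 4, 5, 5, 6, 7, 8, 8]

step 1: w=[0.0000, 0.0000, 0.0000, 0.0000, 0.0000, 0.0004, 0.0114, 0.2036, 0.4321, 0.1689, 0.0656, 0.0642, 0.0539]  mean=2.3036  Neff=3.7297  idx=[7, 7, 7, 8, 8, 8, 8, 8, 8, 9, 9, 10, 11]
step 2: w=[0.1180, 0.1180, 0.1180, 0.0996, 0.0996, 0.0996, 0.0996, 0.0996, 0.0996, 0.0191, 0.0191, 0.0052, 0.0051]  mean=1.7116  Neff=9.7969  idx=[0, 0, 1, 2, 2, 3, 4, 5, 5, 6, 7, 8, 8]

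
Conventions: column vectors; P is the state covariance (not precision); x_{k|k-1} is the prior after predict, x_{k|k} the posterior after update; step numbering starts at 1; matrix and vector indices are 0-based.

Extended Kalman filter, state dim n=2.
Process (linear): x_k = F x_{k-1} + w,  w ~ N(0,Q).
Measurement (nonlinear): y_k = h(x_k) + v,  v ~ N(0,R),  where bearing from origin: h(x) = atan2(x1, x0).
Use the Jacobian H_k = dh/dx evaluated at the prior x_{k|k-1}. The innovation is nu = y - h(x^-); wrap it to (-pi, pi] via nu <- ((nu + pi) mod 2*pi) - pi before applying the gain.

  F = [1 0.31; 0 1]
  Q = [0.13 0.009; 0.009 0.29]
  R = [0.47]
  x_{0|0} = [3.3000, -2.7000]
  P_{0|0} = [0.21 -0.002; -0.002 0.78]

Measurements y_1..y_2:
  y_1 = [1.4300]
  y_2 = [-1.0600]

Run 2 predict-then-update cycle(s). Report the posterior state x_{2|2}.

x_post = [2.2881, -1.9870]

step 1: x^-=[2.4630, -2.7000]  P^-=[0.4137 0.2488; 0.2488 1.0700]  H_jac=[0.2022 0.1844]  S=[0.5418]  K=[0.2390; 0.4570]  nu=[2.2613]  x^+=[3.0035, -1.6666]  P^+=[0.3828 0.1896; 0.1896 0.9568]
step 2: x^-=[2.4868, -1.6666]  P^-=[0.7223 0.4952; 0.4952 1.2468]  H_jac=[0.1860 0.2775]  S=[0.6421]  K=[0.4232; 0.6823]  nu=[-0.4696]  x^+=[2.2881, -1.9870]  P^+=[0.6073 0.3098; 0.3098 0.9480]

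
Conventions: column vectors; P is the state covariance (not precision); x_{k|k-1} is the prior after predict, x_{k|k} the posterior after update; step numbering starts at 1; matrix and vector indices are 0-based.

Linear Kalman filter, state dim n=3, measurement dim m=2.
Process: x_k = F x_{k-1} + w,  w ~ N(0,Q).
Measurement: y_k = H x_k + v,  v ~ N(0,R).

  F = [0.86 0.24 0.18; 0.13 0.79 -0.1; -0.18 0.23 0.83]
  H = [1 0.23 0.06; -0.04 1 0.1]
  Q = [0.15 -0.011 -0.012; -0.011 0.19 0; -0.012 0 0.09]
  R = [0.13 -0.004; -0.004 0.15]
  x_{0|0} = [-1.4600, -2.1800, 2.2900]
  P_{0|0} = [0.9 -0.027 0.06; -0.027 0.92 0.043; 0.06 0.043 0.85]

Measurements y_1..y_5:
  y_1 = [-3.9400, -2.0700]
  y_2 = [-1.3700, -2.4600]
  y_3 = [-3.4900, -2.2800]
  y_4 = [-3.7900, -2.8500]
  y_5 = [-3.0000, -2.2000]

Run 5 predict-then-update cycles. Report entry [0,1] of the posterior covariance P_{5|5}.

step 1: x^-=[-1.3666, -2.1410, 1.6621]  P^-=[0.9073 0.2309 0.0735; 0.2309 0.7740 0.1133; 0.0735 0.1133 0.7541]  S=[1.1991 0.3876; 0.3876 0.9366]  K=[0.8484 -0.1355; 0.0910 0.7910; 0.0654 0.1713]  nu=[-2.1807, -0.1499]  x^+=[-3.1964, -2.4580, 1.4938]  P^+=[0.1161 -0.0167 -0.0242; -0.0167 0.1223 -0.0468; -0.0242 -0.0468 0.7128]
step 2: x^-=[-3.0699, -2.5067, 1.2499]  P^-=[0.2476 -0.0035 0.0530; -0.0035 0.2800 -0.0705; 0.0530 -0.0705 0.5820]  S=[0.3973 0.0498; 0.0498 0.4220]  K=[0.6411 -0.0949; 0.0624 0.6398; 0.1874 -0.0562]  nu=[2.2015, -0.2010]  x^+=[-1.6395, -2.4981, 1.6738]  P^+=[0.0866 -0.0139 0.0056; -0.0139 0.1017 -0.0657; 0.0056 -0.0657 0.5678]
step 3: x^-=[-1.7082, -2.3540, 1.1098]  P^-=[0.2286 -0.0103 0.0509; -0.0103 0.2680 -0.0700; 0.0509 -0.0700 0.4637]  S=[0.3739 0.0403; 0.0403 0.4094]  K=[0.6236 -0.0963; 0.0580 0.6328; 0.1762 -0.0800]  nu=[-1.3070, -0.1053]  x^+=[-2.5131, -2.4965, 0.8880]  P^+=[0.0842 -0.0145 0.0094; -0.0145 0.0998 -0.0574; 0.0094 -0.0574 0.4506]
step 4: x^-=[-2.6006, -2.3877, 0.6152]  P^-=[0.2246 -0.0084 0.0381; -0.0084 0.2641 -0.0547; 0.0381 -0.0547 0.3849]  S=[0.3691 0.0409; 0.0409 0.4077]  K=[0.6200 -0.0956; 0.0631 0.6288; 0.1381 -0.0574]  nu=[-0.6771, -0.6278]  x^+=[-2.9604, -2.8252, 0.5577]  P^+=[0.0838 -0.0141 0.0063; -0.0141 0.0982 -0.0466; 0.0063 -0.0466 0.3772]
step 5: x^-=[-3.1236, -2.6726, 0.3460]  P^-=[0.2220 -0.0057 0.0277; -0.0057 0.2608 -0.0426; 0.0277 -0.0426 0.3392]  S=[0.3665 0.0426; 0.0426 0.4062]  K=[0.6175 -0.0939; 0.0684 0.6248; 0.1084 -0.0354]  nu=[0.7176, 0.3130]  x^+=[-2.7099, -2.4279, 0.4127]  P^+=[0.0836 -0.0135 0.0031; -0.0135 0.0968 -0.0391; 0.0031 -0.0391 0.3347]

P_post[0,1] = -0.0135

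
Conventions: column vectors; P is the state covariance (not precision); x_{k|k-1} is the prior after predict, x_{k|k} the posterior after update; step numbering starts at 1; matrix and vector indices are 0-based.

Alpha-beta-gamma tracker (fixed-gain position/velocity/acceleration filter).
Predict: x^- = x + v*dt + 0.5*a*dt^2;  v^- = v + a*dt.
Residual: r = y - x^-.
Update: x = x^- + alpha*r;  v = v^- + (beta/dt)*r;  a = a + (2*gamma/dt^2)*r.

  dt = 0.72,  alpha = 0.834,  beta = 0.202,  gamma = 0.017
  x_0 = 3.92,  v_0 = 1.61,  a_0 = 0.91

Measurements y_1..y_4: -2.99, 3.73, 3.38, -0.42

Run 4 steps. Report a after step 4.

step 1: x_pred=5.3151  r=-8.3051  x^+=-1.6114  v^+=-0.0648  a^+=0.3653
step 2: x_pred=-1.5634  r=5.2934  x^+=2.8513  v^+=1.6833  a^+=0.7125
step 3: x_pred=4.2479  r=-0.8679  x^+=3.5241  v^+=1.9527  a^+=0.6555
step 4: x_pred=5.1000  r=-5.5200  x^+=0.4963  v^+=0.8761  a^+=0.2935

a_post = 0.2935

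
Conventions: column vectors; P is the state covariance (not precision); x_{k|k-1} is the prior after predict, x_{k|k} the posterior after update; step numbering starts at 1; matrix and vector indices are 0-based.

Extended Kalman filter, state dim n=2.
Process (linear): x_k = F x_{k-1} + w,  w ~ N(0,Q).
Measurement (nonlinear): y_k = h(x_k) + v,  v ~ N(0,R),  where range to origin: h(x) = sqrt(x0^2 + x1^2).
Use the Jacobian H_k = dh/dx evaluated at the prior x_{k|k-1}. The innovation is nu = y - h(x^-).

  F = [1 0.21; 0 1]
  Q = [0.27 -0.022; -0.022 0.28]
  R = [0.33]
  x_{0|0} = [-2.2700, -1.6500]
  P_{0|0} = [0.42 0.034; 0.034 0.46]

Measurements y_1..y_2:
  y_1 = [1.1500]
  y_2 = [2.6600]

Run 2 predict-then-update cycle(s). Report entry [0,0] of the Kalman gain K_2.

step 1: x^-=[-2.6165, -1.6500]  P^-=[0.7246 0.1086; 0.1086 0.7400]  H_jac=[-0.8459 -0.5334]  S=[1.1570]  K=[-0.5798; -0.4206]  nu=[-1.9433]  x^+=[-1.4898, -0.8327]  P^+=[0.3356 -0.1735; -0.1735 0.5354]
step 2: x^-=[-1.6646, -0.8327]  P^-=[0.5564 -0.0831; -0.0831 0.8154]  H_jac=[-0.8943 -0.4474]  S=[0.8717]  K=[-0.5282; -0.3332]  nu=[0.7987]  x^+=[-2.0865, -1.0988]  P^+=[0.3132 -0.2365; -0.2365 0.7186]

K[0,0] = -0.5282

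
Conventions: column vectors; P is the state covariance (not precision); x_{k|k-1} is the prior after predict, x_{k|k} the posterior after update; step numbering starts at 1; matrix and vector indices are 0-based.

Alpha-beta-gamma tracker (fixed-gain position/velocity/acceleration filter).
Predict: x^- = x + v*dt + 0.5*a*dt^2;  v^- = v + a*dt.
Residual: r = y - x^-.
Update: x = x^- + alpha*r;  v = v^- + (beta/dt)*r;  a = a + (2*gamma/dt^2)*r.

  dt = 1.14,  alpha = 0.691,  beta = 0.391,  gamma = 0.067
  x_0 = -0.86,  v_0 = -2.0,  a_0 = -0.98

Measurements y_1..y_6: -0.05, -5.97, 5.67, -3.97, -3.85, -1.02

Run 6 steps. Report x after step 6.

step 1: x_pred=-3.7768  r=3.7268  x^+=-1.2016  v^+=-1.8390  a^+=-0.5957
step 2: x_pred=-3.6851  r=-2.2849  x^+=-5.2640  v^+=-3.3018  a^+=-0.8313
step 3: x_pred=-9.5682  r=15.2382  x^+=0.9614  v^+=0.9769  a^+=0.7399
step 4: x_pred=2.5559  r=-6.5259  x^+=-1.9535  v^+=-0.4179  a^+=0.0670
step 5: x_pred=-2.3863  r=-1.4637  x^+=-3.3977  v^+=-0.8435  a^+=-0.0839
step 6: x_pred=-4.4139  r=3.3939  x^+=-2.0687  v^+=0.2249  a^+=0.2660

x_post = -2.0687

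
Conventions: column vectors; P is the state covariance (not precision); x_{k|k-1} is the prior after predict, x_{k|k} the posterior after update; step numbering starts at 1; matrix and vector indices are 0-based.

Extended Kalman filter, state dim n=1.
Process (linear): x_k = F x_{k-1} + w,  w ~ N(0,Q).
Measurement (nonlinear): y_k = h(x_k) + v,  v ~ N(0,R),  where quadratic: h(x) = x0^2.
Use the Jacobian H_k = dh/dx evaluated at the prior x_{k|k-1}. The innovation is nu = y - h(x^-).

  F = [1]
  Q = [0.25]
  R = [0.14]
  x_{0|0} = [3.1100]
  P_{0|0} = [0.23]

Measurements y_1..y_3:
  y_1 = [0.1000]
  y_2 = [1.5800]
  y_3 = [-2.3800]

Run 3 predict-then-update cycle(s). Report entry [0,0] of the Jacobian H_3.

step 1: x^-=[3.1100]  P^-=[0.4800]  H_jac=[6.2200]  S=[18.7104]  K=[0.1596]  nu=[-9.5721]  x^+=[1.5826]  P^+=[0.0036]
step 2: x^-=[1.5826]  P^-=[0.2536]  H_jac=[3.1652]  S=[2.6806]  K=[0.2994]  nu=[-0.9246]  x^+=[1.3057]  P^+=[0.0132]
step 3: x^-=[1.3057]  P^-=[0.2632]  H_jac=[2.6115]  S=[1.9353]  K=[0.3552]  nu=[-4.0849]  x^+=[-0.1453]  P^+=[0.0190]

H_jac[0,0] = 2.6115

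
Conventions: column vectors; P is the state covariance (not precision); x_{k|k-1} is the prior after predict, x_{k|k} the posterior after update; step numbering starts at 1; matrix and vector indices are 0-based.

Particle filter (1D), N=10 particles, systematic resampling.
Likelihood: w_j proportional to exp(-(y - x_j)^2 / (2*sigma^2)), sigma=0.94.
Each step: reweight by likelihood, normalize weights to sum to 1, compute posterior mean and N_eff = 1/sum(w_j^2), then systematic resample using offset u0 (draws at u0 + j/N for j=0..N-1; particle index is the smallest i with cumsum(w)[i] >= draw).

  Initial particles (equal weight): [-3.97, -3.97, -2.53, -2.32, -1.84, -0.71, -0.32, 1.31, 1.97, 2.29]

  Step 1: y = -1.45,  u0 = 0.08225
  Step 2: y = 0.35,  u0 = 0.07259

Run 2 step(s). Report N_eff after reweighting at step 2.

step 1: w=[0.0081, 0.0081, 0.1531, 0.1931, 0.2718, 0.2173, 0.1438, 0.0040, 0.0004, 0.0001]  mean=-1.5943  Neff=4.9334  idx=[2, 3, 3, 4, 4, 4, 5, 5, 6, 6]
step 2: w=[0.0032, 0.0062, 0.0062, 0.0232, 0.0232, 0.0232, 0.1855, 0.1855, 0.2718, 0.2718]  mean=-0.6025  Neff=4.5804  idx=[5, 6, 7, 7, 8, 8, 8, 9, 9, 9]

N_eff = 4.5804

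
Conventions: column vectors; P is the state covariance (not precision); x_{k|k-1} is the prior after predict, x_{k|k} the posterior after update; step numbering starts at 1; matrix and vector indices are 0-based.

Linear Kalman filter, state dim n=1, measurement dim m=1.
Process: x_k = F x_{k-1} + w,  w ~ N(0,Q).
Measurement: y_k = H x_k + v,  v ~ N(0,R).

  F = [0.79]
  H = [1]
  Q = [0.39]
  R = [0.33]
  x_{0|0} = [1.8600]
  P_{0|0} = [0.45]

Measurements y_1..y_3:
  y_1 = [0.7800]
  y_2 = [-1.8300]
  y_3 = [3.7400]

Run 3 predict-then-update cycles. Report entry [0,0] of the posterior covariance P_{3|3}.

P_post[0,0] = 0.2014

step 1: x^-=[1.4694]  P^-=[0.6708]  S=[1.0008]  K=[0.6703]  nu=[-0.6894]  x^+=[1.0073]  P^+=[0.2212]
step 2: x^-=[0.7958]  P^-=[0.5280]  S=[0.8580]  K=[0.6154]  nu=[-2.6258]  x^+=[-0.8201]  P^+=[0.2031]
step 3: x^-=[-0.6479]  P^-=[0.5167]  S=[0.8467]  K=[0.6103]  nu=[4.3879]  x^+=[2.0299]  P^+=[0.2014]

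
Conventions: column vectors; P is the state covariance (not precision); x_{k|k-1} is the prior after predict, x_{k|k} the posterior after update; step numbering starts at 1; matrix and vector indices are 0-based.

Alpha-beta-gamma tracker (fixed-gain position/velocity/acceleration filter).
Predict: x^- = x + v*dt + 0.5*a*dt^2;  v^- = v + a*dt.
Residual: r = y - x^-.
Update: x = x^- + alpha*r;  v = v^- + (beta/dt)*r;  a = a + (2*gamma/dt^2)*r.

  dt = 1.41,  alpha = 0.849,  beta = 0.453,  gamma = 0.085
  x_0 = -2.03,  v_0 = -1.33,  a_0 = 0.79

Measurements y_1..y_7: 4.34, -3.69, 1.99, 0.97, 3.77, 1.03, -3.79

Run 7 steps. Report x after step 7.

x_post = -2.8570

step 1: x_pred=-3.1200  r=7.4600  x^+=3.2135  v^+=2.1806  a^+=1.4279
step 2: x_pred=7.7076  r=-11.3976  x^+=-1.9690  v^+=0.5322  a^+=0.4533
step 3: x_pred=-0.7680  r=2.7580  x^+=1.5735  v^+=2.0574  a^+=0.6891
step 4: x_pred=5.1595  r=-4.1895  x^+=1.6026  v^+=1.6831  a^+=0.3309
step 5: x_pred=4.3047  r=-0.5347  x^+=3.8507  v^+=1.9779  a^+=0.2852
step 6: x_pred=6.9230  r=-5.8930  x^+=1.9198  v^+=0.4867  a^+=-0.2187
step 7: x_pred=2.3886  r=-6.1786  x^+=-2.8570  v^+=-1.8068  a^+=-0.7471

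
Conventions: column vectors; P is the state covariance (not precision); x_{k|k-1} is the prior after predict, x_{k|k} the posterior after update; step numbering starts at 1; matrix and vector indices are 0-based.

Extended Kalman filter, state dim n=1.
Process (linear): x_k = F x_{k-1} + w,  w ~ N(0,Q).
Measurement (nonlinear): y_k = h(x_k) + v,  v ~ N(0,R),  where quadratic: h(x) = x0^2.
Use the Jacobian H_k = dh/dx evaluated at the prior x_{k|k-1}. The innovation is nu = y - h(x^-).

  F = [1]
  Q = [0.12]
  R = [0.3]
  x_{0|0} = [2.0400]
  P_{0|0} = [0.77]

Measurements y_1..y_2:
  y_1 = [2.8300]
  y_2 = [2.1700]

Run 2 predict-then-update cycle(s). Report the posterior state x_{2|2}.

step 1: x^-=[2.0400]  P^-=[0.8900]  H_jac=[4.0800]  S=[15.1153]  K=[0.2402]  nu=[-1.3316]  x^+=[1.7201]  P^+=[0.0177]
step 2: x^-=[1.7201]  P^-=[0.1377]  H_jac=[3.4402]  S=[1.9293]  K=[0.2455]  nu=[-0.7888]  x^+=[1.5265]  P^+=[0.0214]

x_post = [1.5265]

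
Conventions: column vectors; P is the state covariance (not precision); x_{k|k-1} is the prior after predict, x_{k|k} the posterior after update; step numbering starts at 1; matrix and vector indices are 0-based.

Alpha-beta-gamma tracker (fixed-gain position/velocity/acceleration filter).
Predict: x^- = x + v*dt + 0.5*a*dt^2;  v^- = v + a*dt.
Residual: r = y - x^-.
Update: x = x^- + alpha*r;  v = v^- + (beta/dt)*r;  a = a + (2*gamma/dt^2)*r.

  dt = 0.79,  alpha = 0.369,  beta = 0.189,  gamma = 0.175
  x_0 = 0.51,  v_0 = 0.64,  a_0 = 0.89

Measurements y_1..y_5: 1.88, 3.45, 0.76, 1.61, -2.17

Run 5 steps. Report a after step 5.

a_post = -6.5576

step 1: x_pred=1.2933  r=0.5867  x^+=1.5098  v^+=1.4835  a^+=1.2190
step 2: x_pred=3.0621  r=0.3879  x^+=3.2053  v^+=2.5393  a^+=1.4365
step 3: x_pred=5.6595  r=-4.8995  x^+=3.8516  v^+=2.5020  a^+=-1.3112
step 4: x_pred=5.4190  r=-3.8090  x^+=4.0135  v^+=0.5549  a^+=-3.4473
step 5: x_pred=3.3761  r=-5.5461  x^+=1.3296  v^+=-3.4954  a^+=-6.5576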